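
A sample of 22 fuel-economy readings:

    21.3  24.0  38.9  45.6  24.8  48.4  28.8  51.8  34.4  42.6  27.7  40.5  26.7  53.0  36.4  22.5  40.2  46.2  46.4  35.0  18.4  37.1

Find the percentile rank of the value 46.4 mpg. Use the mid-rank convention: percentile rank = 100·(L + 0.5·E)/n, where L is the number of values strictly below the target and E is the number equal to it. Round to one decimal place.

84.1

Sorted: 18.4, 21.3, 22.5, 24.0, 24.8, 26.7, 27.7, 28.8, 34.4, 35.0, 36.4, 37.1, 38.9, 40.2, 40.5, 42.6, 45.6, 46.2, 46.4, 48.4, 51.8, 53.0.
Count below 46.4: L = 18; count equal: E = 1; n = 22.
Percentile rank = 100·(18 + 0.5·1)/22 = 100·18.5/22 = 84.09.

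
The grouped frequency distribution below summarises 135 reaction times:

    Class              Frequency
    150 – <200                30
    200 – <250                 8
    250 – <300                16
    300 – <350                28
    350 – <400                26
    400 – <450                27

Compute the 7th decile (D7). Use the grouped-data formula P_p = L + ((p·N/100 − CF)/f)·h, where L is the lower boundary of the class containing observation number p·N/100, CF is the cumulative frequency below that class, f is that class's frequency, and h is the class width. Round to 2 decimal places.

374.04

N = 135; target position k = 70/100 · 135 = 94.5.
Cumulative frequencies: 30, 38, 54, 82, 108, 135.
Observation 94.5 falls in the class 350 – <400.
L = 350, CF = 82, f = 26, h = 50.
P70 = 350 + ((94.5 − 82)/26)·50 = 350 + 24.0385 = 374.038.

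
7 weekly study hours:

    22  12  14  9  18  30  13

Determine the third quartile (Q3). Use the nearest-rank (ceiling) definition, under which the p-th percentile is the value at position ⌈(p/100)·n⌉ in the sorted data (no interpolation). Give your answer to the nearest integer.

22

Sorted: 9, 12, 13, 14, 18, 22, 30.
n = 7.
Position = ⌈75/100 · 7⌉ = ⌈5.25⌉ = 6.
The value at rank 6 is 22.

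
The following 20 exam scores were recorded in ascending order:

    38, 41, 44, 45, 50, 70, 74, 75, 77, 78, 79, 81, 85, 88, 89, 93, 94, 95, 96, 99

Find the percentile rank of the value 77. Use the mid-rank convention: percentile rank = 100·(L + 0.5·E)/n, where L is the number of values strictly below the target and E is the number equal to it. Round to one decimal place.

Count below 77: L = 8; count equal: E = 1; n = 20.
Percentile rank = 100·(8 + 0.5·1)/20 = 100·8.5/20 = 42.5.

42.5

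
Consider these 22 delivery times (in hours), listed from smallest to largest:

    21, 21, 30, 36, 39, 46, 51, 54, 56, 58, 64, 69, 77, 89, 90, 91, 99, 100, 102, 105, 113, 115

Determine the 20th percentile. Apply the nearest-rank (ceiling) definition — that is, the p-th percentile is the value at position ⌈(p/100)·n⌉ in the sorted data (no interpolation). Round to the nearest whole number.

n = 22.
Position = ⌈20/100 · 22⌉ = ⌈4.4⌉ = 5.
The value at rank 5 is 39.

39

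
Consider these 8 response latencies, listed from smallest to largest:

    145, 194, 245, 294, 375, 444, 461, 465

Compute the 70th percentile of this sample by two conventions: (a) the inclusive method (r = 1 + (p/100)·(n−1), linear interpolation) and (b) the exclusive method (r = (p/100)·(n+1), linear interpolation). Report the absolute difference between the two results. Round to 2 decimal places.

n = 8.
(a) r = 5.9; between ranks 5 (375) and 6 (444): 437.1.
(b) r = 6.3; between ranks 6 (444) and 7 (461): 449.1.
|437.1 − 449.1| = 12.

12.00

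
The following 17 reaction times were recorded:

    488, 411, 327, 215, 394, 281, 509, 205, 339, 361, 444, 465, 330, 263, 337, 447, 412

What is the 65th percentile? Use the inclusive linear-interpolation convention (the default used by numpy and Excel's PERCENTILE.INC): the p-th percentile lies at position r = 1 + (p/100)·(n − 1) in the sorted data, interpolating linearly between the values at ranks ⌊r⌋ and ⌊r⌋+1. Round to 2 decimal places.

Sorted: 205, 215, 263, 281, 327, 330, 337, 339, 361, 394, 411, 412, 444, 447, 465, 488, 509.
n = 17.
r = 1 + (65/100)·(17 − 1) = 1 + 10.4 = 11.4.
Rank 11 is 411 and rank 12 is 412.
Interpolate: 411 + 0.4·(412 − 411) = 411 + 0.4·1 = 411.4.

411.40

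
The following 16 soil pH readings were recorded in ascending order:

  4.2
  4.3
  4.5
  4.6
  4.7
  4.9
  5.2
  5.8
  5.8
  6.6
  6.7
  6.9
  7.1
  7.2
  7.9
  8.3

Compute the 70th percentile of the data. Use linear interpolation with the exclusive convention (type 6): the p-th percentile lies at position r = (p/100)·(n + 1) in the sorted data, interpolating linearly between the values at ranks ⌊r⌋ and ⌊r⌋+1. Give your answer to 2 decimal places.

n = 16.
r = (70/100)·(16 + 1) = 11.9.
Rank 11 is 6.7 and rank 12 is 6.9.
Interpolate: 6.7 + 0.9·(6.9 − 6.7) = 6.7 + 0.9·0.2 = 6.88.

6.88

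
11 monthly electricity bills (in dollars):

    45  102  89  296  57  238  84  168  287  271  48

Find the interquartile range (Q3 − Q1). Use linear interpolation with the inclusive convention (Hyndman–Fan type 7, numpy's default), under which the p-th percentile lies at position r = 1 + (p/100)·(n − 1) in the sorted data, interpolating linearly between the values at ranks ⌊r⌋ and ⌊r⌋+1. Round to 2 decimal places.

Sorted: 45, 48, 57, 84, 89, 102, 168, 238, 271, 287, 296.
n = 11.
P25: r = 3.5; ranks 3–4 are 57, 84; interpolating gives 70.5.
P75: r = 8.5; ranks 8–9 are 238, 271; interpolating gives 254.5.
Difference: 254.5 − 70.5 = 184.

184.00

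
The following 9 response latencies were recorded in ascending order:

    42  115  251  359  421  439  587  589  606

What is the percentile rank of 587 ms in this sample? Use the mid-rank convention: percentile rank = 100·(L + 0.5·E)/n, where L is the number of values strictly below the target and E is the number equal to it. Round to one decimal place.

Count below 587: L = 6; count equal: E = 1; n = 9.
Percentile rank = 100·(6 + 0.5·1)/9 = 100·6.5/9 = 72.22.

72.2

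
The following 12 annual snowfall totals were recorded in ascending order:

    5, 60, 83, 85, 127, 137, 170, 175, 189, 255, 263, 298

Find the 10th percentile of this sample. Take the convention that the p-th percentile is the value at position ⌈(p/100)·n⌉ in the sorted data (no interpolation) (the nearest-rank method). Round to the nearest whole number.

n = 12.
Position = ⌈10/100 · 12⌉ = ⌈1.2⌉ = 2.
The value at rank 2 is 60.

60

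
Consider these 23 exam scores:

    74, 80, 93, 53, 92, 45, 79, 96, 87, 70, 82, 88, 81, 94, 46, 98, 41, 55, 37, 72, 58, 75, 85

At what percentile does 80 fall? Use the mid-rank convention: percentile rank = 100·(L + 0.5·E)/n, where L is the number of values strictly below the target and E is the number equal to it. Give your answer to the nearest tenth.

54.3

Sorted: 37, 41, 45, 46, 53, 55, 58, 70, 72, 74, 75, 79, 80, 81, 82, 85, 87, 88, 92, 93, 94, 96, 98.
Count below 80: L = 12; count equal: E = 1; n = 23.
Percentile rank = 100·(12 + 0.5·1)/23 = 100·12.5/23 = 54.35.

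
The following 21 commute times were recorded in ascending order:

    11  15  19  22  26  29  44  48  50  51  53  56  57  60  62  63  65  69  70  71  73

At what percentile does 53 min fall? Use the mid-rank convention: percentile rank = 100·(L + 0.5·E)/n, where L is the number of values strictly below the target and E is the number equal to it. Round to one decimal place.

50.0

Count below 53: L = 10; count equal: E = 1; n = 21.
Percentile rank = 100·(10 + 0.5·1)/21 = 100·10.5/21 = 50.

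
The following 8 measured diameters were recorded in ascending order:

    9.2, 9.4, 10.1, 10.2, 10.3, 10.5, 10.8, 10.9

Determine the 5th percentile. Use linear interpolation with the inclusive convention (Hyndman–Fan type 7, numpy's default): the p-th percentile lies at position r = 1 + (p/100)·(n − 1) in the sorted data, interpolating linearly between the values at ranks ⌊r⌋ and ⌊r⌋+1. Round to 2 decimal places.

9.27

n = 8.
r = 1 + (5/100)·(8 − 1) = 1 + 0.35 = 1.35.
Rank 1 is 9.2 and rank 2 is 9.4.
Interpolate: 9.2 + 0.35·(9.4 − 9.2) = 9.2 + 0.35·0.2 = 9.27.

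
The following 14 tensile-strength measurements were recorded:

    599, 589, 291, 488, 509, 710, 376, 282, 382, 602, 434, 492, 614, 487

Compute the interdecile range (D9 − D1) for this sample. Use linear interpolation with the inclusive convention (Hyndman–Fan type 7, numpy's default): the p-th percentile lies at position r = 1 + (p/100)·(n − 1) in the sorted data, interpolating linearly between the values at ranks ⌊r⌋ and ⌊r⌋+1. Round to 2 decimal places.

293.90

Sorted: 282, 291, 376, 382, 434, 487, 488, 492, 509, 589, 599, 602, 614, 710.
n = 14.
P10: r = 2.3; ranks 2–3 are 291, 376; interpolating gives 316.5.
P90: r = 12.7; ranks 12–13 are 602, 614; interpolating gives 610.4.
Difference: 610.4 − 316.5 = 293.9.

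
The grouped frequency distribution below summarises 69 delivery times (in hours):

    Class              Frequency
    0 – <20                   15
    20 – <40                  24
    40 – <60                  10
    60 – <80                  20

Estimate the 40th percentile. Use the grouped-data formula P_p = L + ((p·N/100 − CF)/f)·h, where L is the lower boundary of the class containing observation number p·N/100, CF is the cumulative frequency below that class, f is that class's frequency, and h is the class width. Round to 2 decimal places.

N = 69; target position k = 40/100 · 69 = 27.6.
Cumulative frequencies: 15, 39, 49, 69.
Observation 27.6 falls in the class 20 – <40.
L = 20, CF = 15, f = 24, h = 20.
P40 = 20 + ((27.6 − 15)/24)·20 = 20 + 10.5 = 30.5.

30.50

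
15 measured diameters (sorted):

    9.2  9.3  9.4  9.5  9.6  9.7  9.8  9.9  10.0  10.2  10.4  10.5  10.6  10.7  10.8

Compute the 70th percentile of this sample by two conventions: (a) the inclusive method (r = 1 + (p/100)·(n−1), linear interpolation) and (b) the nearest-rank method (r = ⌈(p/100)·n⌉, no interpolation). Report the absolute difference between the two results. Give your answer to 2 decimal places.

n = 15.
(a) r = 10.8; between ranks 10 (10.2) and 11 (10.4): 10.36.
(b) the nearest-rank method: rank 11 → 10.4.
|10.36 − 10.4| = 0.04.

0.04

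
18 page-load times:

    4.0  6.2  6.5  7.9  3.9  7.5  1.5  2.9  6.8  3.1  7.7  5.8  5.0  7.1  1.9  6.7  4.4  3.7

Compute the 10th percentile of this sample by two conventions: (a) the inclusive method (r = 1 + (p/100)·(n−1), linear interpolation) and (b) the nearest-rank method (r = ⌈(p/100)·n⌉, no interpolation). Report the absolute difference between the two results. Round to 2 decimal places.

0.70

Sorted: 1.5, 1.9, 2.9, 3.1, 3.7, 3.9, 4.0, 4.4, 5.0, 5.8, 6.2, 6.5, 6.7, 6.8, 7.1, 7.5, 7.7, 7.9.
n = 18.
(a) r = 2.7; between ranks 2 (1.9) and 3 (2.9): 2.6.
(b) the nearest-rank method: rank 2 → 1.9.
|2.6 − 1.9| = 0.7.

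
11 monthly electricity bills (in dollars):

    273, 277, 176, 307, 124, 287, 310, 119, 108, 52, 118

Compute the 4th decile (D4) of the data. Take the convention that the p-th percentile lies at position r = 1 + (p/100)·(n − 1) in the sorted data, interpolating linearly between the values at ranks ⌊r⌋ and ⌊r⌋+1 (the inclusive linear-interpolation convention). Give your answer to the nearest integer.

Sorted: 52, 108, 118, 119, 124, 176, 273, 277, 287, 307, 310.
n = 11.
r = 1 + (40/100)·(11 − 1) = 1 + 4 = 5.
r is an integer, so P40 is the value at rank 5: 124.

124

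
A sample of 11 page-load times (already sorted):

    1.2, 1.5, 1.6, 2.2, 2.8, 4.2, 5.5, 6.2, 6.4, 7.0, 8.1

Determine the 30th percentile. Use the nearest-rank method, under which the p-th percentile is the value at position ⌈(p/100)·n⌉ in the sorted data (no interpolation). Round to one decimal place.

2.2

n = 11.
Position = ⌈30/100 · 11⌉ = ⌈3.3⌉ = 4.
The value at rank 4 is 2.2.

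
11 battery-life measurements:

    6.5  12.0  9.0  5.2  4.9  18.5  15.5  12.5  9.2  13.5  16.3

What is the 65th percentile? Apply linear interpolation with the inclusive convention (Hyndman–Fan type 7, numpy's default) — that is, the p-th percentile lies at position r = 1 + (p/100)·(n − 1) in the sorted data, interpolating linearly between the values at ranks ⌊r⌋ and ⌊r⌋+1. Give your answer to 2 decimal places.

13.00

Sorted: 4.9, 5.2, 6.5, 9.0, 9.2, 12.0, 12.5, 13.5, 15.5, 16.3, 18.5.
n = 11.
r = 1 + (65/100)·(11 − 1) = 1 + 6.5 = 7.5.
Rank 7 is 12.5 and rank 8 is 13.5.
Interpolate: 12.5 + 0.5·(13.5 − 12.5) = 12.5 + 0.5·1 = 13.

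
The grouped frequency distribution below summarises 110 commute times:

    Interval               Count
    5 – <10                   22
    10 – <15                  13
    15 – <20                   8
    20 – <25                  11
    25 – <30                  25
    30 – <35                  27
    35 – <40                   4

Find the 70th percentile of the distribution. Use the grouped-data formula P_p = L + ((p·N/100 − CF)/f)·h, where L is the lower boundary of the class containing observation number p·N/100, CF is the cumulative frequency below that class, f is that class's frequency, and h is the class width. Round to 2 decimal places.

N = 110; target position k = 70/100 · 110 = 77.
Cumulative frequencies: 22, 35, 43, 54, 79, 106, 110.
Observation 77 falls in the class 25 – <30.
L = 25, CF = 54, f = 25, h = 5.
P70 = 25 + ((77 − 54)/25)·5 = 25 + 4.6 = 29.6.

29.60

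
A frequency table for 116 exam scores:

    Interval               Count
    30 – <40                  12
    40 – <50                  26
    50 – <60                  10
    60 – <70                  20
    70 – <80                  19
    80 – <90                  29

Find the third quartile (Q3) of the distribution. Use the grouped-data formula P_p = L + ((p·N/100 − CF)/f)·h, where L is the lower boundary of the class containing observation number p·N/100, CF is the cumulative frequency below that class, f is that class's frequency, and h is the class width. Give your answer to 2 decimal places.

80.00

N = 116; target position k = 75/100 · 116 = 87.
Cumulative frequencies: 12, 38, 48, 68, 87, 116.
Observation 87 falls in the class 70 – <80.
L = 70, CF = 68, f = 19, h = 10.
P75 = 70 + ((87 − 68)/19)·10 = 70 + 10 = 80.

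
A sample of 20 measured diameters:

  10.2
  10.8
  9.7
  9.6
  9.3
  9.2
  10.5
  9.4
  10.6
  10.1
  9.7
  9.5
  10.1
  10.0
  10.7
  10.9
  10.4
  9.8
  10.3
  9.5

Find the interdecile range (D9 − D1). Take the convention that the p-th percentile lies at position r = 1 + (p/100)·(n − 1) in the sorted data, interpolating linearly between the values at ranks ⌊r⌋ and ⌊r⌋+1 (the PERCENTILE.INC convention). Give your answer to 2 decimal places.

1.32

Sorted: 9.2, 9.3, 9.4, 9.5, 9.5, 9.6, 9.7, 9.7, 9.8, 10.0, 10.1, 10.1, 10.2, 10.3, 10.4, 10.5, 10.6, 10.7, 10.8, 10.9.
n = 20.
P10: r = 2.9; ranks 2–3 are 9.3, 9.4; interpolating gives 9.39.
P90: r = 18.1; ranks 18–19 are 10.7, 10.8; interpolating gives 10.71.
Difference: 10.71 − 9.39 = 1.32.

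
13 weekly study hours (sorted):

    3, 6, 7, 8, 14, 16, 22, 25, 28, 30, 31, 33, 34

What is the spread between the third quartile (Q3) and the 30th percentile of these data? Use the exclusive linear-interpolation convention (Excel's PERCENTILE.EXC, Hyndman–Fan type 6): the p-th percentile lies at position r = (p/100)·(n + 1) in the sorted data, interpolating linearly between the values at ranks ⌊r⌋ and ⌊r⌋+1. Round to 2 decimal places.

21.30

n = 13.
P30: r = 4.2; ranks 4–5 are 8, 14; interpolating gives 9.2.
P75: r = 10.5; ranks 10–11 are 30, 31; interpolating gives 30.5.
Difference: 30.5 − 9.2 = 21.3.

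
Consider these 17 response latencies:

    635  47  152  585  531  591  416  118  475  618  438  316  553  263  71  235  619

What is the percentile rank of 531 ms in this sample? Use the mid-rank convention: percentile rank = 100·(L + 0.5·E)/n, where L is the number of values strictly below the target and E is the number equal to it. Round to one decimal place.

Sorted: 47, 71, 118, 152, 235, 263, 316, 416, 438, 475, 531, 553, 585, 591, 618, 619, 635.
Count below 531: L = 10; count equal: E = 1; n = 17.
Percentile rank = 100·(10 + 0.5·1)/17 = 100·10.5/17 = 61.76.

61.8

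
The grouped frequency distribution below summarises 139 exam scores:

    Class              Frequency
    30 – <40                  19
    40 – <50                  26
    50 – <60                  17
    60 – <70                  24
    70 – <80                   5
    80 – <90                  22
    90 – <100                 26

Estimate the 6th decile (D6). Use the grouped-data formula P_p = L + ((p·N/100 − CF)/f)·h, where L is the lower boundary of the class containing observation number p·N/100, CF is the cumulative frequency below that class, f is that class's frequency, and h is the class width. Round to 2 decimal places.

N = 139; target position k = 60/100 · 139 = 83.4.
Cumulative frequencies: 19, 45, 62, 86, 91, 113, 139.
Observation 83.4 falls in the class 60 – <70.
L = 60, CF = 62, f = 24, h = 10.
P60 = 60 + ((83.4 − 62)/24)·10 = 60 + 8.91667 = 68.9167.

68.92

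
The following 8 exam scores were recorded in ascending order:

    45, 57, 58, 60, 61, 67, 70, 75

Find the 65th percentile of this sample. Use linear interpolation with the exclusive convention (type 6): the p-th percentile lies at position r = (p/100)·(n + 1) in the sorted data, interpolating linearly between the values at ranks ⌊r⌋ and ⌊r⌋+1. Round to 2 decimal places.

n = 8.
r = (65/100)·(8 + 1) = 5.85.
Rank 5 is 61 and rank 6 is 67.
Interpolate: 61 + 0.85·(67 − 61) = 61 + 0.85·6 = 66.1.

66.10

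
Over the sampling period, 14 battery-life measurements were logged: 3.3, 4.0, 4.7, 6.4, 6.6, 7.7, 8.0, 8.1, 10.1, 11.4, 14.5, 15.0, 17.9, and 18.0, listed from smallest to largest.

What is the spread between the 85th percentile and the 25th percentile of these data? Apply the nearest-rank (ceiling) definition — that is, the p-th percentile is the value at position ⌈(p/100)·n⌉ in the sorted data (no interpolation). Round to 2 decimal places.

8.60

n = 14.
P25: rank ⌈25/100·14⌉ = 4 → 6.4.
P85: rank ⌈85/100·14⌉ = 12 → 15.
Difference: 15 − 6.4 = 8.6.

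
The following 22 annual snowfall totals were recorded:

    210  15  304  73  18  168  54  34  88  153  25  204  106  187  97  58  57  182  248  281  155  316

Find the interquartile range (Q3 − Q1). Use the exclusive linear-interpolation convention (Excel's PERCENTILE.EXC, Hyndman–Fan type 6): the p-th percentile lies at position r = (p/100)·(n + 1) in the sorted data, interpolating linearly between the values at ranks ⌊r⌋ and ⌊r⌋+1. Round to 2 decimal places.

149.25

Sorted: 15, 18, 25, 34, 54, 57, 58, 73, 88, 97, 106, 153, 155, 168, 182, 187, 204, 210, 248, 281, 304, 316.
n = 22.
P25: r = 5.75; ranks 5–6 are 54, 57; interpolating gives 56.25.
P75: r = 17.25; ranks 17–18 are 204, 210; interpolating gives 205.5.
Difference: 205.5 − 56.25 = 149.25.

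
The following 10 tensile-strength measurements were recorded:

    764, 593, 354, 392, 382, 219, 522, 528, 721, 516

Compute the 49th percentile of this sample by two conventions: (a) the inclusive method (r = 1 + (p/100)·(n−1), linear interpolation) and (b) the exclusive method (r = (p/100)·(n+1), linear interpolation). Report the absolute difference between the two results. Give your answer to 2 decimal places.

Sorted: 219, 354, 382, 392, 516, 522, 528, 593, 721, 764.
n = 10.
(a) r = 5.41; between ranks 5 (516) and 6 (522): 518.46.
(b) r = 5.39; between ranks 5 (516) and 6 (522): 518.34.
|518.46 − 518.34| = 0.12.

0.12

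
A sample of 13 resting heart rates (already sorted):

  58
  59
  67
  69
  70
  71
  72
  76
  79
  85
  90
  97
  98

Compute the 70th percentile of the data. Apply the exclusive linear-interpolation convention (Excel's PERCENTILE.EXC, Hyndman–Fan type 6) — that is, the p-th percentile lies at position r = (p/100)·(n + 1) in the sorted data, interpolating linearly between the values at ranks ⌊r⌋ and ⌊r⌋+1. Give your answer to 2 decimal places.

n = 13.
r = (70/100)·(13 + 1) = 9.8.
Rank 9 is 79 and rank 10 is 85.
Interpolate: 79 + 0.8·(85 − 79) = 79 + 0.8·6 = 83.8.

83.80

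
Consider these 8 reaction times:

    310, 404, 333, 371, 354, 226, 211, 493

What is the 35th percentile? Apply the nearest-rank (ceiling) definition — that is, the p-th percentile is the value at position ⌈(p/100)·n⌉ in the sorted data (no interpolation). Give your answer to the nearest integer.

310

Sorted: 211, 226, 310, 333, 354, 371, 404, 493.
n = 8.
Position = ⌈35/100 · 8⌉ = ⌈2.8⌉ = 3.
The value at rank 3 is 310.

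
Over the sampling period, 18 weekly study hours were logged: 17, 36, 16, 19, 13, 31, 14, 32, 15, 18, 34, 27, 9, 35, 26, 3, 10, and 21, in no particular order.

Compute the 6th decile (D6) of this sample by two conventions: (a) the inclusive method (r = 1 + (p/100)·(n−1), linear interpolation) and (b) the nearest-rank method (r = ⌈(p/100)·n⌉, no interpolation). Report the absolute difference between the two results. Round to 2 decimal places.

Sorted: 3, 9, 10, 13, 14, 15, 16, 17, 18, 19, 21, 26, 27, 31, 32, 34, 35, 36.
n = 18.
(a) r = 11.2; between ranks 11 (21) and 12 (26): 22.
(b) the nearest-rank method: rank 11 → 21.
|22 − 21| = 1.

1.00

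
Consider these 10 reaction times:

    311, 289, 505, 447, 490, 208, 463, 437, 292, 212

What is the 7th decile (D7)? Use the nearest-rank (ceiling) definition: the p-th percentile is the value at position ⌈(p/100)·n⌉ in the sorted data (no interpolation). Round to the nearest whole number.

Sorted: 208, 212, 289, 292, 311, 437, 447, 463, 490, 505.
n = 10.
Position = ⌈70/100 · 10⌉ = ⌈7⌉ = 7.
The value at rank 7 is 447.

447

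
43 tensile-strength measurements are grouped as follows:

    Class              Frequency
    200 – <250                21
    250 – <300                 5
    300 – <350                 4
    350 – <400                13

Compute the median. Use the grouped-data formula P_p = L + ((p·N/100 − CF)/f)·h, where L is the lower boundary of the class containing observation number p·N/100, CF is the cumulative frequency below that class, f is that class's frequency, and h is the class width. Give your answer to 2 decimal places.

255.00

N = 43; target position k = 50/100 · 43 = 21.5.
Cumulative frequencies: 21, 26, 30, 43.
Observation 21.5 falls in the class 250 – <300.
L = 250, CF = 21, f = 5, h = 50.
P50 = 250 + ((21.5 − 21)/5)·50 = 250 + 5 = 255.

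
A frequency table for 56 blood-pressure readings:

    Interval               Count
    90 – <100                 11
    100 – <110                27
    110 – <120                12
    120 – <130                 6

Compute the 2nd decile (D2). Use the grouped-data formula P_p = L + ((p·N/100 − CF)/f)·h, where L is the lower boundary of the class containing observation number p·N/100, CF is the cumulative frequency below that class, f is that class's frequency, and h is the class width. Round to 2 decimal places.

N = 56; target position k = 20/100 · 56 = 11.2.
Cumulative frequencies: 11, 38, 50, 56.
Observation 11.2 falls in the class 100 – <110.
L = 100, CF = 11, f = 27, h = 10.
P20 = 100 + ((11.2 − 11)/27)·10 = 100 + 0.0740741 = 100.074.

100.07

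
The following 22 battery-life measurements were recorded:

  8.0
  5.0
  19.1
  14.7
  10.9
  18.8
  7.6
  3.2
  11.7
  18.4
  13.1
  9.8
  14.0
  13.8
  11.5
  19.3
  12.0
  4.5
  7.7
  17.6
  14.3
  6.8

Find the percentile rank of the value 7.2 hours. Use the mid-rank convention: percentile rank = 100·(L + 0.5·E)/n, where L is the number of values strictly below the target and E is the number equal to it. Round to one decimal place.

18.2

Sorted: 3.2, 4.5, 5.0, 6.8, 7.6, 7.7, 8.0, 9.8, 10.9, 11.5, 11.7, 12.0, 13.1, 13.8, 14.0, 14.3, 14.7, 17.6, 18.4, 18.8, 19.1, 19.3.
Count below 7.2: L = 4; count equal: E = 0; n = 22.
Percentile rank = 100·(4 + 0.5·0)/22 = 100·4/22 = 18.18.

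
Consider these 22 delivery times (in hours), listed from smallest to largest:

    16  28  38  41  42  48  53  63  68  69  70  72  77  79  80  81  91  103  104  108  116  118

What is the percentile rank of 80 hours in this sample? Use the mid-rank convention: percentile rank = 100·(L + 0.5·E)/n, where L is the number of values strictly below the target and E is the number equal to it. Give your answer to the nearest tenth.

Count below 80: L = 14; count equal: E = 1; n = 22.
Percentile rank = 100·(14 + 0.5·1)/22 = 100·14.5/22 = 65.91.

65.9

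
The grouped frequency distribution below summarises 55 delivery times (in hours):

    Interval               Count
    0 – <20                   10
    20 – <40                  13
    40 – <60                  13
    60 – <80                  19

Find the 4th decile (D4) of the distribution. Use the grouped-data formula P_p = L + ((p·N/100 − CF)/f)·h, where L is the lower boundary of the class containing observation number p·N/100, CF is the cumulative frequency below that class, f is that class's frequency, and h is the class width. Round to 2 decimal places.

38.46

N = 55; target position k = 40/100 · 55 = 22.
Cumulative frequencies: 10, 23, 36, 55.
Observation 22 falls in the class 20 – <40.
L = 20, CF = 10, f = 13, h = 20.
P40 = 20 + ((22 − 10)/13)·20 = 20 + 18.4615 = 38.4615.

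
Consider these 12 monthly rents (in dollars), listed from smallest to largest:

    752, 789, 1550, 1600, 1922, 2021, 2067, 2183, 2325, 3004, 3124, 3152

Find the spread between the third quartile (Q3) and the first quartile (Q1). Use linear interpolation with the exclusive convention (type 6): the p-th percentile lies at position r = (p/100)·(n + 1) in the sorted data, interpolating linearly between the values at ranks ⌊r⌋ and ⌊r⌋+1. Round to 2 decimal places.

n = 12.
P25: r = 3.25; ranks 3–4 are 1550, 1600; interpolating gives 1562.5.
P75: r = 9.75; ranks 9–10 are 2325, 3004; interpolating gives 2834.25.
Difference: 2834.25 − 1562.5 = 1271.75.

1271.75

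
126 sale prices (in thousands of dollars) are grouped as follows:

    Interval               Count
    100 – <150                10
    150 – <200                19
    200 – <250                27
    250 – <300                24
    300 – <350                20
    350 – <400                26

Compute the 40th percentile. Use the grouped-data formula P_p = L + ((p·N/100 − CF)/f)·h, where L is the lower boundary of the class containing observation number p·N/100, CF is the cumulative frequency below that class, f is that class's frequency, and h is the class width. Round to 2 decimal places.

239.63

N = 126; target position k = 40/100 · 126 = 50.4.
Cumulative frequencies: 10, 29, 56, 80, 100, 126.
Observation 50.4 falls in the class 200 – <250.
L = 200, CF = 29, f = 27, h = 50.
P40 = 200 + ((50.4 − 29)/27)·50 = 200 + 39.6296 = 239.63.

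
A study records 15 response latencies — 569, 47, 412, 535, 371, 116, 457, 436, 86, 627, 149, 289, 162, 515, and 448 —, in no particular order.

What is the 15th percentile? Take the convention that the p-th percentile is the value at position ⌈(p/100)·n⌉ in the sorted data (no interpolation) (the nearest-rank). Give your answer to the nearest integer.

116

Sorted: 47, 86, 116, 149, 162, 289, 371, 412, 436, 448, 457, 515, 535, 569, 627.
n = 15.
Position = ⌈15/100 · 15⌉ = ⌈2.25⌉ = 3.
The value at rank 3 is 116.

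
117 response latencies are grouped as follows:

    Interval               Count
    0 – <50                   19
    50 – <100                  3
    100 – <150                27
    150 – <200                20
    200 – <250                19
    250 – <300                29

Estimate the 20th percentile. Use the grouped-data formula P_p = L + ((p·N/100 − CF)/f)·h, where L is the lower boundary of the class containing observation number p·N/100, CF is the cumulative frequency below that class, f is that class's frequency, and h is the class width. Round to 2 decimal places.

N = 117; target position k = 20/100 · 117 = 23.4.
Cumulative frequencies: 19, 22, 49, 69, 88, 117.
Observation 23.4 falls in the class 100 – <150.
L = 100, CF = 22, f = 27, h = 50.
P20 = 100 + ((23.4 − 22)/27)·50 = 100 + 2.59259 = 102.593.

102.59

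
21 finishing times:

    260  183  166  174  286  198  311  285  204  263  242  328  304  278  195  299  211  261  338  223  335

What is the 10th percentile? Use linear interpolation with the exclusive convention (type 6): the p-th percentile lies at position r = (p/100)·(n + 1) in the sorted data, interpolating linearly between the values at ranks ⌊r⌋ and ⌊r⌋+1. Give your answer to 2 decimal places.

Sorted: 166, 174, 183, 195, 198, 204, 211, 223, 242, 260, 261, 263, 278, 285, 286, 299, 304, 311, 328, 335, 338.
n = 21.
r = (10/100)·(21 + 1) = 2.2.
Rank 2 is 174 and rank 3 is 183.
Interpolate: 174 + 0.2·(183 − 174) = 174 + 0.2·9 = 175.8.

175.80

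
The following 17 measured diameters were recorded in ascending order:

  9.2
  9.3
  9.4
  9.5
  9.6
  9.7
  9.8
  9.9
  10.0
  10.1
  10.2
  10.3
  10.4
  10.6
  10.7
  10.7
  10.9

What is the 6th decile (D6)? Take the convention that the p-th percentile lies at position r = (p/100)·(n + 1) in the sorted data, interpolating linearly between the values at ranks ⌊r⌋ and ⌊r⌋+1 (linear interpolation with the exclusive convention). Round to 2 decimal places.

n = 17.
r = (60/100)·(17 + 1) = 10.8.
Rank 10 is 10.1 and rank 11 is 10.2.
Interpolate: 10.1 + 0.8·(10.2 − 10.1) = 10.1 + 0.8·0.1 = 10.18.

10.18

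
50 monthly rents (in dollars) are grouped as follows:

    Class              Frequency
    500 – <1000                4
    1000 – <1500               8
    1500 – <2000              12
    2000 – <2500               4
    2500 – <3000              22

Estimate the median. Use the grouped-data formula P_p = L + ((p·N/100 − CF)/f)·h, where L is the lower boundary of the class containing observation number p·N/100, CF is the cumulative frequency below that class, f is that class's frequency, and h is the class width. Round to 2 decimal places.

N = 50; target position k = 50/100 · 50 = 25.
Cumulative frequencies: 4, 12, 24, 28, 50.
Observation 25 falls in the class 2000 – <2500.
L = 2000, CF = 24, f = 4, h = 500.
P50 = 2000 + ((25 − 24)/4)·500 = 2000 + 125 = 2125.

2125.00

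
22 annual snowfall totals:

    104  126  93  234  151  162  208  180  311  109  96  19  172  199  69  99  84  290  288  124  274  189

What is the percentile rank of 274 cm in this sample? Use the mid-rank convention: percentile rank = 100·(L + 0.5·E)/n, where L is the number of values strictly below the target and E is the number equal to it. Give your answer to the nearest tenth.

Sorted: 19, 69, 84, 93, 96, 99, 104, 109, 124, 126, 151, 162, 172, 180, 189, 199, 208, 234, 274, 288, 290, 311.
Count below 274: L = 18; count equal: E = 1; n = 22.
Percentile rank = 100·(18 + 0.5·1)/22 = 100·18.5/22 = 84.09.

84.1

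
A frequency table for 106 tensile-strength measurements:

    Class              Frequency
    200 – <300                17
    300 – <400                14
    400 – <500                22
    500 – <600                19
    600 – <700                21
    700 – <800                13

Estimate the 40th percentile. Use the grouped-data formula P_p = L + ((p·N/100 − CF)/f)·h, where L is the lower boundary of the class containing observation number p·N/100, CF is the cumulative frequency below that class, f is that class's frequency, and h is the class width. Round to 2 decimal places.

N = 106; target position k = 40/100 · 106 = 42.4.
Cumulative frequencies: 17, 31, 53, 72, 93, 106.
Observation 42.4 falls in the class 400 – <500.
L = 400, CF = 31, f = 22, h = 100.
P40 = 400 + ((42.4 − 31)/22)·100 = 400 + 51.8182 = 451.818.

451.82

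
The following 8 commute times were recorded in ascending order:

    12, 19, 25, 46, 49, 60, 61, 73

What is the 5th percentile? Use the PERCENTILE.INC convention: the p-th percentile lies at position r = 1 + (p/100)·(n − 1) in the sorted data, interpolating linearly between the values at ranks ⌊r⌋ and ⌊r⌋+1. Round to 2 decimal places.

n = 8.
r = 1 + (5/100)·(8 − 1) = 1 + 0.35 = 1.35.
Rank 1 is 12 and rank 2 is 19.
Interpolate: 12 + 0.35·(19 − 12) = 12 + 0.35·7 = 14.45.

14.45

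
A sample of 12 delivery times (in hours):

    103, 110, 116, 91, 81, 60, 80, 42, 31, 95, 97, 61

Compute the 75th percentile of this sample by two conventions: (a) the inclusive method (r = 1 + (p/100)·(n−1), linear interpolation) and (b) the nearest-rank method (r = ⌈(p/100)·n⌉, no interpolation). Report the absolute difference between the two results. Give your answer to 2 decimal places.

Sorted: 31, 42, 60, 61, 80, 81, 91, 95, 97, 103, 110, 116.
n = 12.
(a) r = 9.25; between ranks 9 (97) and 10 (103): 98.5.
(b) the nearest-rank method: rank 9 → 97.
|98.5 − 97| = 1.5.

1.50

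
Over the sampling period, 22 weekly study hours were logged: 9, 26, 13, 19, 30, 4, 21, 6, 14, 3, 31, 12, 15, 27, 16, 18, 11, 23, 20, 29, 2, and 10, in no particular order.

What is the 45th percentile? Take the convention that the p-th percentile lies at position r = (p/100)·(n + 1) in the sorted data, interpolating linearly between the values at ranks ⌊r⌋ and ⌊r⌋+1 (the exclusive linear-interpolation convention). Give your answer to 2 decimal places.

Sorted: 2, 3, 4, 6, 9, 10, 11, 12, 13, 14, 15, 16, 18, 19, 20, 21, 23, 26, 27, 29, 30, 31.
n = 22.
r = (45/100)·(22 + 1) = 10.35.
Rank 10 is 14 and rank 11 is 15.
Interpolate: 14 + 0.35·(15 − 14) = 14 + 0.35·1 = 14.35.

14.35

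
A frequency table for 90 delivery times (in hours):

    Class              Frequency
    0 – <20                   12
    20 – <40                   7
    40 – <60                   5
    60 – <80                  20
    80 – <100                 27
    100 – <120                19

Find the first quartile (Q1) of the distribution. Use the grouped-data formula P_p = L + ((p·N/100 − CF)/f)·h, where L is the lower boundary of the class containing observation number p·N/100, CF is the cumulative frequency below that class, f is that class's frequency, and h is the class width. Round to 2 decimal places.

54.00

N = 90; target position k = 25/100 · 90 = 22.5.
Cumulative frequencies: 12, 19, 24, 44, 71, 90.
Observation 22.5 falls in the class 40 – <60.
L = 40, CF = 19, f = 5, h = 20.
P25 = 40 + ((22.5 − 19)/5)·20 = 40 + 14 = 54.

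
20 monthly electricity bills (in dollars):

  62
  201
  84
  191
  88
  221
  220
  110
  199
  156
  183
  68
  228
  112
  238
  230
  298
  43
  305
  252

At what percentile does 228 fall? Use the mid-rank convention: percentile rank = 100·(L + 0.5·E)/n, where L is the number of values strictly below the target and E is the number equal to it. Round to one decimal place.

Sorted: 43, 62, 68, 84, 88, 110, 112, 156, 183, 191, 199, 201, 220, 221, 228, 230, 238, 252, 298, 305.
Count below 228: L = 14; count equal: E = 1; n = 20.
Percentile rank = 100·(14 + 0.5·1)/20 = 100·14.5/20 = 72.5.

72.5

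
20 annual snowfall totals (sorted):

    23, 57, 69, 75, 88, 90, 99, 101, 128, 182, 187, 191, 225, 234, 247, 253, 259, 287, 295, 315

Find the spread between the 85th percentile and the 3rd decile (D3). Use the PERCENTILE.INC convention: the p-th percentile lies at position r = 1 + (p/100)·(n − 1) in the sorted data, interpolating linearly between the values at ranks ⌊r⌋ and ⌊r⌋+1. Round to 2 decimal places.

166.90

n = 20.
P30: r = 6.7; ranks 6–7 are 90, 99; interpolating gives 96.3.
P85: r = 17.15; ranks 17–18 are 259, 287; interpolating gives 263.2.
Difference: 263.2 − 96.3 = 166.9.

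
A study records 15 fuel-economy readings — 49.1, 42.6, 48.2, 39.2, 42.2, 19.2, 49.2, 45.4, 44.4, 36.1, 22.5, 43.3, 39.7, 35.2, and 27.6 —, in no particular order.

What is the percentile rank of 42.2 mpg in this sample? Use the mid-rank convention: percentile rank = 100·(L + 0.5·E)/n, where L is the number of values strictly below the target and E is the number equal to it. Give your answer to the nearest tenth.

Sorted: 19.2, 22.5, 27.6, 35.2, 36.1, 39.2, 39.7, 42.2, 42.6, 43.3, 44.4, 45.4, 48.2, 49.1, 49.2.
Count below 42.2: L = 7; count equal: E = 1; n = 15.
Percentile rank = 100·(7 + 0.5·1)/15 = 100·7.5/15 = 50.

50.0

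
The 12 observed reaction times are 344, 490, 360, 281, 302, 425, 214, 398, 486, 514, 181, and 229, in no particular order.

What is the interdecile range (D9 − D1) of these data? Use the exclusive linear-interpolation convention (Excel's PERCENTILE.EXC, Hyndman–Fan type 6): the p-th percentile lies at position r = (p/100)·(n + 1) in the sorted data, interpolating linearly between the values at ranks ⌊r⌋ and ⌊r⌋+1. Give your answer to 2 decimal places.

315.90

Sorted: 181, 214, 229, 281, 302, 344, 360, 398, 425, 486, 490, 514.
n = 12.
P10: r = 1.3; ranks 1–2 are 181, 214; interpolating gives 190.9.
P90: r = 11.7; ranks 11–12 are 490, 514; interpolating gives 506.8.
Difference: 506.8 − 190.9 = 315.9.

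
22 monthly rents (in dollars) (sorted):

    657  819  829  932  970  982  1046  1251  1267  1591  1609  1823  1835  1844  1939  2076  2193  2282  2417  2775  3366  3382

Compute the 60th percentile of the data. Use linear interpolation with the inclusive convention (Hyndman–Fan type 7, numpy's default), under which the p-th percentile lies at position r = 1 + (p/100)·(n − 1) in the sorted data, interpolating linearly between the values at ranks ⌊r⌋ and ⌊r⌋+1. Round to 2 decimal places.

1840.40

n = 22.
r = 1 + (60/100)·(22 − 1) = 1 + 12.6 = 13.6.
Rank 13 is 1835 and rank 14 is 1844.
Interpolate: 1835 + 0.6·(1844 − 1835) = 1835 + 0.6·9 = 1840.4.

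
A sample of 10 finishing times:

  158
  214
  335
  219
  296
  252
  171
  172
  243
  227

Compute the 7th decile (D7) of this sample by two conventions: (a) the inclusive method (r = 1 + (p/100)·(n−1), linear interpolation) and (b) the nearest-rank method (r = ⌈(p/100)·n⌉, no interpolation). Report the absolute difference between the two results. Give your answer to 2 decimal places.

2.70

Sorted: 158, 171, 172, 214, 219, 227, 243, 252, 296, 335.
n = 10.
(a) r = 7.3; between ranks 7 (243) and 8 (252): 245.7.
(b) the nearest-rank method: rank 7 → 243.
|245.7 − 243| = 2.7.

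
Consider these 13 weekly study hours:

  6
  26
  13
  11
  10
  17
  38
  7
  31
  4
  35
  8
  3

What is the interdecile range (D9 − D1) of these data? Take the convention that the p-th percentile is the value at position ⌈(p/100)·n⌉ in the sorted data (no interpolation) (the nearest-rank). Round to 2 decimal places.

31.00

Sorted: 3, 4, 6, 7, 8, 10, 11, 13, 17, 26, 31, 35, 38.
n = 13.
P10: rank ⌈10/100·13⌉ = 2 → 4.
P90: rank ⌈90/100·13⌉ = 12 → 35.
Difference: 35 − 4 = 31.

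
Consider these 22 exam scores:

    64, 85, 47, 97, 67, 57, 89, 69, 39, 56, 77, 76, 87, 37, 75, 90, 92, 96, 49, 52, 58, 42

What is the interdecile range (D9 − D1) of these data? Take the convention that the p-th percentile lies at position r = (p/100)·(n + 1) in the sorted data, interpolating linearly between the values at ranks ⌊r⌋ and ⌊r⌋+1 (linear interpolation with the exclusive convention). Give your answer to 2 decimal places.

Sorted: 37, 39, 42, 47, 49, 52, 56, 57, 58, 64, 67, 69, 75, 76, 77, 85, 87, 89, 90, 92, 96, 97.
n = 22.
P10: r = 2.3; ranks 2–3 are 39, 42; interpolating gives 39.9.
P90: r = 20.7; ranks 20–21 are 92, 96; interpolating gives 94.8.
Difference: 94.8 − 39.9 = 54.9.

54.90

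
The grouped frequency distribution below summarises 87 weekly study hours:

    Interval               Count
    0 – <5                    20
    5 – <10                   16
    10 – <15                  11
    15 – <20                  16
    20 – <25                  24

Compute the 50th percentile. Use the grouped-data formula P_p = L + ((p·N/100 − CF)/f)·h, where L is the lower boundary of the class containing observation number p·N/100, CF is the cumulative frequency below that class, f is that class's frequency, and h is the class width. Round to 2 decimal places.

N = 87; target position k = 50/100 · 87 = 43.5.
Cumulative frequencies: 20, 36, 47, 63, 87.
Observation 43.5 falls in the class 10 – <15.
L = 10, CF = 36, f = 11, h = 5.
P50 = 10 + ((43.5 − 36)/11)·5 = 10 + 3.40909 = 13.4091.

13.41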